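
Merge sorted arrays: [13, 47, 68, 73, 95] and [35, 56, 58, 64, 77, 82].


Take 13 from A
Take 35 from B
Take 47 from A
Take 56 from B
Take 58 from B
Take 64 from B
Take 68 from A
Take 73 from A
Take 77 from B
Take 82 from B

Merged: [13, 35, 47, 56, 58, 64, 68, 73, 77, 82, 95]


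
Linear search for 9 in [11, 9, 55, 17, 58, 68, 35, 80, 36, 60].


i=0: 11!=9
i=1: 9==9 found!

Found at 1, 2 comps


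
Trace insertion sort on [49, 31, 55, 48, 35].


Initial: [49, 31, 55, 48, 35]
Insert 31: [31, 49, 55, 48, 35]
Insert 55: [31, 49, 55, 48, 35]
Insert 48: [31, 48, 49, 55, 35]
Insert 35: [31, 35, 48, 49, 55]

Sorted: [31, 35, 48, 49, 55]


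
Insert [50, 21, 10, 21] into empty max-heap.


Insert 50: [50]
Insert 21: [50, 21]
Insert 10: [50, 21, 10]
Insert 21: [50, 21, 10, 21]

Final heap: [50, 21, 10, 21]


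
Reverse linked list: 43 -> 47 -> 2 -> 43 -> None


Step 1: curr=43, set curr.next=prev(None) | reversed so far: 43
Step 2: curr=47, set curr.next=prev(43) | reversed so far: 47 -> 43
Step 3: curr=2, set curr.next=prev(47) | reversed so far: 2 -> 47 -> 43
Step 4: curr=43, set curr.next=prev(2) | reversed so far: 43 -> 2 -> 47 -> 43

43 -> 2 -> 47 -> 43 -> None


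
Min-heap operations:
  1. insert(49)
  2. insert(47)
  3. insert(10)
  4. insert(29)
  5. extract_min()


insert(49) -> [49]
insert(47) -> [47, 49]
insert(10) -> [10, 49, 47]
insert(29) -> [10, 29, 47, 49]
extract_min()->10, [29, 49, 47]

Final heap: [29, 49, 47]


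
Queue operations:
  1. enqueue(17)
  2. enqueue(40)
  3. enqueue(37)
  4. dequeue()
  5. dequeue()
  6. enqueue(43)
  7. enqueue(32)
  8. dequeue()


enqueue(17) -> [17]
enqueue(40) -> [17, 40]
enqueue(37) -> [17, 40, 37]
dequeue()->17, [40, 37]
dequeue()->40, [37]
enqueue(43) -> [37, 43]
enqueue(32) -> [37, 43, 32]
dequeue()->37, [43, 32]

Final queue: [43, 32]


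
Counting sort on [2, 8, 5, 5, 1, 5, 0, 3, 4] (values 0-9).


Input: [2, 8, 5, 5, 1, 5, 0, 3, 4]
Counts: [1, 1, 1, 1, 1, 3, 0, 0, 1, 0]

Sorted: [0, 1, 2, 3, 4, 5, 5, 5, 8]


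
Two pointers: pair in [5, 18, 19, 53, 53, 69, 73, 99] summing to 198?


lo=0(5)+hi=7(99)=104
lo=1(18)+hi=7(99)=117
lo=2(19)+hi=7(99)=118
lo=3(53)+hi=7(99)=152
lo=4(53)+hi=7(99)=152
lo=5(69)+hi=7(99)=168
lo=6(73)+hi=7(99)=172

No pair found


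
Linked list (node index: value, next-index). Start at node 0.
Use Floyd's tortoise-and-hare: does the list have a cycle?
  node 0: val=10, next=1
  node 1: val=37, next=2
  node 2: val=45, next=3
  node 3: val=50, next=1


Floyd's tortoise (slow, +1) and hare (fast, +2):
  init: slow=0, fast=0
  step 1: slow=1, fast=2
  step 2: slow=2, fast=1
  step 3: slow=3, fast=3
  slow == fast at node 3: cycle detected

Cycle: yes


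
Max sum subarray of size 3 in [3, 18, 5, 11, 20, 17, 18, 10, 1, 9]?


[0:3]: 26
[1:4]: 34
[2:5]: 36
[3:6]: 48
[4:7]: 55
[5:8]: 45
[6:9]: 29
[7:10]: 20

Max: 55 at [4:7]


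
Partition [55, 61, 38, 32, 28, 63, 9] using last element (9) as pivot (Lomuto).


Pivot: 9
Place pivot at 0: [9, 61, 38, 32, 28, 63, 55]

Partitioned: [9, 61, 38, 32, 28, 63, 55]


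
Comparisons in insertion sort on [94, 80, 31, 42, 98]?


Algorithm: insertion sort
Input: [94, 80, 31, 42, 98]
Sorted: [31, 42, 80, 94, 98]

7


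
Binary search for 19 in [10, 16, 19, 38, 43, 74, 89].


Step 1: lo=0, hi=6, mid=3, val=38
Step 2: lo=0, hi=2, mid=1, val=16
Step 3: lo=2, hi=2, mid=2, val=19

Found at index 2


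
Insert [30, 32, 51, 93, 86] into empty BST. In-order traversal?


Insert 30: root
Insert 32: R from 30
Insert 51: R from 30 -> R from 32
Insert 93: R from 30 -> R from 32 -> R from 51
Insert 86: R from 30 -> R from 32 -> R from 51 -> L from 93

In-order: [30, 32, 51, 86, 93]


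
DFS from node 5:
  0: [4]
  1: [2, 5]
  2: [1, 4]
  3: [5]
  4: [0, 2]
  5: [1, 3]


Visit 5, push [3, 1]
Visit 1, push [2]
Visit 2, push [4]
Visit 4, push [0]
Visit 0, push []
Visit 3, push []

DFS order: [5, 1, 2, 4, 0, 3]


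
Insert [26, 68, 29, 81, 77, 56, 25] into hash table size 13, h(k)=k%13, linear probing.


Insert 26: h=0 -> slot 0
Insert 68: h=3 -> slot 3
Insert 29: h=3, 1 probes -> slot 4
Insert 81: h=3, 2 probes -> slot 5
Insert 77: h=12 -> slot 12
Insert 56: h=4, 2 probes -> slot 6
Insert 25: h=12, 2 probes -> slot 1

Table: [26, 25, None, 68, 29, 81, 56, None, None, None, None, None, 77]


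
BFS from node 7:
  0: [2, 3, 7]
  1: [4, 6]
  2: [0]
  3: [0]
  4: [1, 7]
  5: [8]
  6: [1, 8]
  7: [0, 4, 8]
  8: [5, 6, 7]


Visit 7, enqueue [0, 4, 8]
Visit 0, enqueue [2, 3]
Visit 4, enqueue [1]
Visit 8, enqueue [5, 6]
Visit 2, enqueue []
Visit 3, enqueue []
Visit 1, enqueue []
Visit 5, enqueue []
Visit 6, enqueue []

BFS order: [7, 0, 4, 8, 2, 3, 1, 5, 6]


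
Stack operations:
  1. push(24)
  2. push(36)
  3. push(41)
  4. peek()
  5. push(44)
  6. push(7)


push(24) -> [24]
push(36) -> [24, 36]
push(41) -> [24, 36, 41]
peek()->41
push(44) -> [24, 36, 41, 44]
push(7) -> [24, 36, 41, 44, 7]

Final stack: [24, 36, 41, 44, 7]


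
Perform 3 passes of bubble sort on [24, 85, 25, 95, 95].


Initial: [24, 85, 25, 95, 95]
Pass 1: [24, 25, 85, 95, 95] (1 swaps)
Pass 2: [24, 25, 85, 95, 95] (0 swaps)
Pass 3: [24, 25, 85, 95, 95] (0 swaps)

After 3 passes: [24, 25, 85, 95, 95]


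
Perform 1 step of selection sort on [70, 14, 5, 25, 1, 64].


Initial: [70, 14, 5, 25, 1, 64]
Step 1: min=1 at 4
  Swap: [1, 14, 5, 25, 70, 64]

After 1 step: [1, 14, 5, 25, 70, 64]


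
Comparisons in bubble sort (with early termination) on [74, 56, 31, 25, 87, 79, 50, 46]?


Algorithm: bubble sort (with early termination)
Input: [74, 56, 31, 25, 87, 79, 50, 46]
Sorted: [25, 31, 46, 50, 56, 74, 79, 87]

27


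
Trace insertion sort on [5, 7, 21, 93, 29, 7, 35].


Initial: [5, 7, 21, 93, 29, 7, 35]
Insert 7: [5, 7, 21, 93, 29, 7, 35]
Insert 21: [5, 7, 21, 93, 29, 7, 35]
Insert 93: [5, 7, 21, 93, 29, 7, 35]
Insert 29: [5, 7, 21, 29, 93, 7, 35]
Insert 7: [5, 7, 7, 21, 29, 93, 35]
Insert 35: [5, 7, 7, 21, 29, 35, 93]

Sorted: [5, 7, 7, 21, 29, 35, 93]


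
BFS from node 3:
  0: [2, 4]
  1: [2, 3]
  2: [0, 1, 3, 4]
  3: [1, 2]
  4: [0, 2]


Visit 3, enqueue [1, 2]
Visit 1, enqueue []
Visit 2, enqueue [0, 4]
Visit 0, enqueue []
Visit 4, enqueue []

BFS order: [3, 1, 2, 0, 4]


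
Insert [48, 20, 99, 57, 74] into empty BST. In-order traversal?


Insert 48: root
Insert 20: L from 48
Insert 99: R from 48
Insert 57: R from 48 -> L from 99
Insert 74: R from 48 -> L from 99 -> R from 57

In-order: [20, 48, 57, 74, 99]


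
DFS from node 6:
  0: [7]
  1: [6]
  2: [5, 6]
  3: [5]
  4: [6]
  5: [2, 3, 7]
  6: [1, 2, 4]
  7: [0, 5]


Visit 6, push [4, 2, 1]
Visit 1, push []
Visit 2, push [5]
Visit 5, push [7, 3]
Visit 3, push []
Visit 7, push [0]
Visit 0, push []
Visit 4, push []

DFS order: [6, 1, 2, 5, 3, 7, 0, 4]


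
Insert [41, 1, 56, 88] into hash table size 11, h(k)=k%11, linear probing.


Insert 41: h=8 -> slot 8
Insert 1: h=1 -> slot 1
Insert 56: h=1, 1 probes -> slot 2
Insert 88: h=0 -> slot 0

Table: [88, 1, 56, None, None, None, None, None, 41, None, None]


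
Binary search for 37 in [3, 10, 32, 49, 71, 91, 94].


Step 1: lo=0, hi=6, mid=3, val=49
Step 2: lo=0, hi=2, mid=1, val=10
Step 3: lo=2, hi=2, mid=2, val=32

Not found


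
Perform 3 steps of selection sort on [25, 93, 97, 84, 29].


Initial: [25, 93, 97, 84, 29]
Step 1: min=25 at 0
  Swap: [25, 93, 97, 84, 29]
Step 2: min=29 at 4
  Swap: [25, 29, 97, 84, 93]
Step 3: min=84 at 3
  Swap: [25, 29, 84, 97, 93]

After 3 steps: [25, 29, 84, 97, 93]


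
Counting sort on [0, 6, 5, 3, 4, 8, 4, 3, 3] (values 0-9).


Input: [0, 6, 5, 3, 4, 8, 4, 3, 3]
Counts: [1, 0, 0, 3, 2, 1, 1, 0, 1, 0]

Sorted: [0, 3, 3, 3, 4, 4, 5, 6, 8]


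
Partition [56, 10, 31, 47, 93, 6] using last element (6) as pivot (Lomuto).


Pivot: 6
Place pivot at 0: [6, 10, 31, 47, 93, 56]

Partitioned: [6, 10, 31, 47, 93, 56]


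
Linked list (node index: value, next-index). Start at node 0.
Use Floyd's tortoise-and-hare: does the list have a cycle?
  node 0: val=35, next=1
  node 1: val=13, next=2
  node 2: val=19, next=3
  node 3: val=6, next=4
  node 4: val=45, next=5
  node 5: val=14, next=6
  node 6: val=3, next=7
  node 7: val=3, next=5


Floyd's tortoise (slow, +1) and hare (fast, +2):
  init: slow=0, fast=0
  step 1: slow=1, fast=2
  step 2: slow=2, fast=4
  step 3: slow=3, fast=6
  step 4: slow=4, fast=5
  step 5: slow=5, fast=7
  step 6: slow=6, fast=6
  slow == fast at node 6: cycle detected

Cycle: yes


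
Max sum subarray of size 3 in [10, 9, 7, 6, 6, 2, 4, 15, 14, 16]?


[0:3]: 26
[1:4]: 22
[2:5]: 19
[3:6]: 14
[4:7]: 12
[5:8]: 21
[6:9]: 33
[7:10]: 45

Max: 45 at [7:10]


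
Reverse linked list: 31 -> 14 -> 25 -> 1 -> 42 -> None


Step 1: curr=31, set curr.next=prev(None) | reversed so far: 31
Step 2: curr=14, set curr.next=prev(31) | reversed so far: 14 -> 31
Step 3: curr=25, set curr.next=prev(14) | reversed so far: 25 -> 14 -> 31
Step 4: curr=1, set curr.next=prev(25) | reversed so far: 1 -> 25 -> 14 -> 31
Step 5: curr=42, set curr.next=prev(1) | reversed so far: 42 -> 1 -> 25 -> 14 -> 31

42 -> 1 -> 25 -> 14 -> 31 -> None


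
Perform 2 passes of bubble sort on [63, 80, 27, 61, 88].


Initial: [63, 80, 27, 61, 88]
Pass 1: [63, 27, 61, 80, 88] (2 swaps)
Pass 2: [27, 61, 63, 80, 88] (2 swaps)

After 2 passes: [27, 61, 63, 80, 88]


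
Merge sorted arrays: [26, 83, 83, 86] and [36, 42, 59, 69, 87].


Take 26 from A
Take 36 from B
Take 42 from B
Take 59 from B
Take 69 from B
Take 83 from A
Take 83 from A
Take 86 from A

Merged: [26, 36, 42, 59, 69, 83, 83, 86, 87]


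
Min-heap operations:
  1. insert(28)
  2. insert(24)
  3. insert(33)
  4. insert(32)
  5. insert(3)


insert(28) -> [28]
insert(24) -> [24, 28]
insert(33) -> [24, 28, 33]
insert(32) -> [24, 28, 33, 32]
insert(3) -> [3, 24, 33, 32, 28]

Final heap: [3, 24, 33, 32, 28]


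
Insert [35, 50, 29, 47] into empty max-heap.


Insert 35: [35]
Insert 50: [50, 35]
Insert 29: [50, 35, 29]
Insert 47: [50, 47, 29, 35]

Final heap: [50, 47, 29, 35]


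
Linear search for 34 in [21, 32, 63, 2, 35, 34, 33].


i=0: 21!=34
i=1: 32!=34
i=2: 63!=34
i=3: 2!=34
i=4: 35!=34
i=5: 34==34 found!

Found at 5, 6 comps


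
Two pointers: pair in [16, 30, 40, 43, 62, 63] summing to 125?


lo=0(16)+hi=5(63)=79
lo=1(30)+hi=5(63)=93
lo=2(40)+hi=5(63)=103
lo=3(43)+hi=5(63)=106
lo=4(62)+hi=5(63)=125

Yes: 62+63=125


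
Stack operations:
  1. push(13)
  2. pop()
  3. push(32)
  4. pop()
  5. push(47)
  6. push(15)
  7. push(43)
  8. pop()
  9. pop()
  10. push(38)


push(13) -> [13]
pop()->13, []
push(32) -> [32]
pop()->32, []
push(47) -> [47]
push(15) -> [47, 15]
push(43) -> [47, 15, 43]
pop()->43, [47, 15]
pop()->15, [47]
push(38) -> [47, 38]

Final stack: [47, 38]


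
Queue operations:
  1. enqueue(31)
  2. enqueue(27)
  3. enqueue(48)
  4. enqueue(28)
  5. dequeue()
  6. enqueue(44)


enqueue(31) -> [31]
enqueue(27) -> [31, 27]
enqueue(48) -> [31, 27, 48]
enqueue(28) -> [31, 27, 48, 28]
dequeue()->31, [27, 48, 28]
enqueue(44) -> [27, 48, 28, 44]

Final queue: [27, 48, 28, 44]


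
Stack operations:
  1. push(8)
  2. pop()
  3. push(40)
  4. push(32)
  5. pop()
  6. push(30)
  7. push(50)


push(8) -> [8]
pop()->8, []
push(40) -> [40]
push(32) -> [40, 32]
pop()->32, [40]
push(30) -> [40, 30]
push(50) -> [40, 30, 50]

Final stack: [40, 30, 50]


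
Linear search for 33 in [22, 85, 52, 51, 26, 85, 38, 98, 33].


i=0: 22!=33
i=1: 85!=33
i=2: 52!=33
i=3: 51!=33
i=4: 26!=33
i=5: 85!=33
i=6: 38!=33
i=7: 98!=33
i=8: 33==33 found!

Found at 8, 9 comps


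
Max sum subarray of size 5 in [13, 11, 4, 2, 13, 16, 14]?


[0:5]: 43
[1:6]: 46
[2:7]: 49

Max: 49 at [2:7]


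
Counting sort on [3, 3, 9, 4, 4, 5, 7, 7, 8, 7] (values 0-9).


Input: [3, 3, 9, 4, 4, 5, 7, 7, 8, 7]
Counts: [0, 0, 0, 2, 2, 1, 0, 3, 1, 1]

Sorted: [3, 3, 4, 4, 5, 7, 7, 7, 8, 9]


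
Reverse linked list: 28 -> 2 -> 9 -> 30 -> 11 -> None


Step 1: curr=28, set curr.next=prev(None) | reversed so far: 28
Step 2: curr=2, set curr.next=prev(28) | reversed so far: 2 -> 28
Step 3: curr=9, set curr.next=prev(2) | reversed so far: 9 -> 2 -> 28
Step 4: curr=30, set curr.next=prev(9) | reversed so far: 30 -> 9 -> 2 -> 28
Step 5: curr=11, set curr.next=prev(30) | reversed so far: 11 -> 30 -> 9 -> 2 -> 28

11 -> 30 -> 9 -> 2 -> 28 -> None


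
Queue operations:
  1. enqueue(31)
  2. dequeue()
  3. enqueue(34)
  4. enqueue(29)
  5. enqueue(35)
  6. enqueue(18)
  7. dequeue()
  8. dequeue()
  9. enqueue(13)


enqueue(31) -> [31]
dequeue()->31, []
enqueue(34) -> [34]
enqueue(29) -> [34, 29]
enqueue(35) -> [34, 29, 35]
enqueue(18) -> [34, 29, 35, 18]
dequeue()->34, [29, 35, 18]
dequeue()->29, [35, 18]
enqueue(13) -> [35, 18, 13]

Final queue: [35, 18, 13]


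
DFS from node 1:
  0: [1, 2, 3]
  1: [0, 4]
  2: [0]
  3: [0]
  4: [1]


Visit 1, push [4, 0]
Visit 0, push [3, 2]
Visit 2, push []
Visit 3, push []
Visit 4, push []

DFS order: [1, 0, 2, 3, 4]


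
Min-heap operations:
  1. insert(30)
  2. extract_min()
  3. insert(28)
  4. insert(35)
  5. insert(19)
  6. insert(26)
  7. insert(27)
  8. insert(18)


insert(30) -> [30]
extract_min()->30, []
insert(28) -> [28]
insert(35) -> [28, 35]
insert(19) -> [19, 35, 28]
insert(26) -> [19, 26, 28, 35]
insert(27) -> [19, 26, 28, 35, 27]
insert(18) -> [18, 26, 19, 35, 27, 28]

Final heap: [18, 26, 19, 35, 27, 28]


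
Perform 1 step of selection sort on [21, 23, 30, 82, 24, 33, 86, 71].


Initial: [21, 23, 30, 82, 24, 33, 86, 71]
Step 1: min=21 at 0
  Swap: [21, 23, 30, 82, 24, 33, 86, 71]

After 1 step: [21, 23, 30, 82, 24, 33, 86, 71]


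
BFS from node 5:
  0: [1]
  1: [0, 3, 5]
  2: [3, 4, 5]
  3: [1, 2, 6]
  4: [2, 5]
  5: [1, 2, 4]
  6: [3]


Visit 5, enqueue [1, 2, 4]
Visit 1, enqueue [0, 3]
Visit 2, enqueue []
Visit 4, enqueue []
Visit 0, enqueue []
Visit 3, enqueue [6]
Visit 6, enqueue []

BFS order: [5, 1, 2, 4, 0, 3, 6]


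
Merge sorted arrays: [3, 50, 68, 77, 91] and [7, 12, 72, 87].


Take 3 from A
Take 7 from B
Take 12 from B
Take 50 from A
Take 68 from A
Take 72 from B
Take 77 from A
Take 87 from B

Merged: [3, 7, 12, 50, 68, 72, 77, 87, 91]


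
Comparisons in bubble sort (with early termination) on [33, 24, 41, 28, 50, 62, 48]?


Algorithm: bubble sort (with early termination)
Input: [33, 24, 41, 28, 50, 62, 48]
Sorted: [24, 28, 33, 41, 48, 50, 62]

15


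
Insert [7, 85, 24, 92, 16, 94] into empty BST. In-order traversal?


Insert 7: root
Insert 85: R from 7
Insert 24: R from 7 -> L from 85
Insert 92: R from 7 -> R from 85
Insert 16: R from 7 -> L from 85 -> L from 24
Insert 94: R from 7 -> R from 85 -> R from 92

In-order: [7, 16, 24, 85, 92, 94]


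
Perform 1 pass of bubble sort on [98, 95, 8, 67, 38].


Initial: [98, 95, 8, 67, 38]
Pass 1: [95, 8, 67, 38, 98] (4 swaps)

After 1 pass: [95, 8, 67, 38, 98]


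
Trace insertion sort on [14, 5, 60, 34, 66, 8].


Initial: [14, 5, 60, 34, 66, 8]
Insert 5: [5, 14, 60, 34, 66, 8]
Insert 60: [5, 14, 60, 34, 66, 8]
Insert 34: [5, 14, 34, 60, 66, 8]
Insert 66: [5, 14, 34, 60, 66, 8]
Insert 8: [5, 8, 14, 34, 60, 66]

Sorted: [5, 8, 14, 34, 60, 66]


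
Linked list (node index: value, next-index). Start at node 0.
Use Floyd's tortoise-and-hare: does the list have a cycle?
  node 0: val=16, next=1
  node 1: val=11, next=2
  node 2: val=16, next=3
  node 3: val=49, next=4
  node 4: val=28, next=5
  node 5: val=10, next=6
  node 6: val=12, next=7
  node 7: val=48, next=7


Floyd's tortoise (slow, +1) and hare (fast, +2):
  init: slow=0, fast=0
  step 1: slow=1, fast=2
  step 2: slow=2, fast=4
  step 3: slow=3, fast=6
  step 4: slow=4, fast=7
  step 5: slow=5, fast=7
  step 6: slow=6, fast=7
  step 7: slow=7, fast=7
  slow == fast at node 7: cycle detected

Cycle: yes


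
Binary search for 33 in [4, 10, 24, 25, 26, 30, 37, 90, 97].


Step 1: lo=0, hi=8, mid=4, val=26
Step 2: lo=5, hi=8, mid=6, val=37
Step 3: lo=5, hi=5, mid=5, val=30

Not found


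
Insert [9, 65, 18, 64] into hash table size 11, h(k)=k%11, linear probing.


Insert 9: h=9 -> slot 9
Insert 65: h=10 -> slot 10
Insert 18: h=7 -> slot 7
Insert 64: h=9, 2 probes -> slot 0

Table: [64, None, None, None, None, None, None, 18, None, 9, 65]


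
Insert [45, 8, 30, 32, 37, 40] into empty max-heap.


Insert 45: [45]
Insert 8: [45, 8]
Insert 30: [45, 8, 30]
Insert 32: [45, 32, 30, 8]
Insert 37: [45, 37, 30, 8, 32]
Insert 40: [45, 37, 40, 8, 32, 30]

Final heap: [45, 37, 40, 8, 32, 30]


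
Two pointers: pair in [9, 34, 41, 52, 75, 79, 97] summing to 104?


lo=0(9)+hi=6(97)=106
lo=0(9)+hi=5(79)=88
lo=1(34)+hi=5(79)=113
lo=1(34)+hi=4(75)=109
lo=1(34)+hi=3(52)=86
lo=2(41)+hi=3(52)=93

No pair found


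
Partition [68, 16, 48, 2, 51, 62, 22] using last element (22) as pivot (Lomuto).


Pivot: 22
  16 <= 22: swap -> [16, 68, 48, 2, 51, 62, 22]
  2 <= 22: swap -> [16, 2, 48, 68, 51, 62, 22]
Place pivot at 2: [16, 2, 22, 68, 51, 62, 48]

Partitioned: [16, 2, 22, 68, 51, 62, 48]


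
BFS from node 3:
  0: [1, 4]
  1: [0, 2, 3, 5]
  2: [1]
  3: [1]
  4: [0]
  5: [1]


Visit 3, enqueue [1]
Visit 1, enqueue [0, 2, 5]
Visit 0, enqueue [4]
Visit 2, enqueue []
Visit 5, enqueue []
Visit 4, enqueue []

BFS order: [3, 1, 0, 2, 5, 4]


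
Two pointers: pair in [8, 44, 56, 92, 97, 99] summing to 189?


lo=0(8)+hi=5(99)=107
lo=1(44)+hi=5(99)=143
lo=2(56)+hi=5(99)=155
lo=3(92)+hi=5(99)=191
lo=3(92)+hi=4(97)=189

Yes: 92+97=189


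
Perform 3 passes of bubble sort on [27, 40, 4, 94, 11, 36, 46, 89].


Initial: [27, 40, 4, 94, 11, 36, 46, 89]
Pass 1: [27, 4, 40, 11, 36, 46, 89, 94] (5 swaps)
Pass 2: [4, 27, 11, 36, 40, 46, 89, 94] (3 swaps)
Pass 3: [4, 11, 27, 36, 40, 46, 89, 94] (1 swaps)

After 3 passes: [4, 11, 27, 36, 40, 46, 89, 94]


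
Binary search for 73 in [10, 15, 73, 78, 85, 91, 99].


Step 1: lo=0, hi=6, mid=3, val=78
Step 2: lo=0, hi=2, mid=1, val=15
Step 3: lo=2, hi=2, mid=2, val=73

Found at index 2


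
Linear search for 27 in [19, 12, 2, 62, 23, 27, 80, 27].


i=0: 19!=27
i=1: 12!=27
i=2: 2!=27
i=3: 62!=27
i=4: 23!=27
i=5: 27==27 found!

Found at 5, 6 comps


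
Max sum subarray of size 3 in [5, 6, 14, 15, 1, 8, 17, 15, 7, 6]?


[0:3]: 25
[1:4]: 35
[2:5]: 30
[3:6]: 24
[4:7]: 26
[5:8]: 40
[6:9]: 39
[7:10]: 28

Max: 40 at [5:8]


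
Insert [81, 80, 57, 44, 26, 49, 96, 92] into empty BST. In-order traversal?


Insert 81: root
Insert 80: L from 81
Insert 57: L from 81 -> L from 80
Insert 44: L from 81 -> L from 80 -> L from 57
Insert 26: L from 81 -> L from 80 -> L from 57 -> L from 44
Insert 49: L from 81 -> L from 80 -> L from 57 -> R from 44
Insert 96: R from 81
Insert 92: R from 81 -> L from 96

In-order: [26, 44, 49, 57, 80, 81, 92, 96]


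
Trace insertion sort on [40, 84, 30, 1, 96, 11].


Initial: [40, 84, 30, 1, 96, 11]
Insert 84: [40, 84, 30, 1, 96, 11]
Insert 30: [30, 40, 84, 1, 96, 11]
Insert 1: [1, 30, 40, 84, 96, 11]
Insert 96: [1, 30, 40, 84, 96, 11]
Insert 11: [1, 11, 30, 40, 84, 96]

Sorted: [1, 11, 30, 40, 84, 96]


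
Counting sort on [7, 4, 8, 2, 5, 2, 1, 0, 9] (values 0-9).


Input: [7, 4, 8, 2, 5, 2, 1, 0, 9]
Counts: [1, 1, 2, 0, 1, 1, 0, 1, 1, 1]

Sorted: [0, 1, 2, 2, 4, 5, 7, 8, 9]


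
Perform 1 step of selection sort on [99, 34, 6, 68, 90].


Initial: [99, 34, 6, 68, 90]
Step 1: min=6 at 2
  Swap: [6, 34, 99, 68, 90]

After 1 step: [6, 34, 99, 68, 90]


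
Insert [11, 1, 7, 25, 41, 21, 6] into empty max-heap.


Insert 11: [11]
Insert 1: [11, 1]
Insert 7: [11, 1, 7]
Insert 25: [25, 11, 7, 1]
Insert 41: [41, 25, 7, 1, 11]
Insert 21: [41, 25, 21, 1, 11, 7]
Insert 6: [41, 25, 21, 1, 11, 7, 6]

Final heap: [41, 25, 21, 1, 11, 7, 6]


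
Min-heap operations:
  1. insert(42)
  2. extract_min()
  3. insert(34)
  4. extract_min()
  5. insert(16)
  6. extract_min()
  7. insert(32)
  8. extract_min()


insert(42) -> [42]
extract_min()->42, []
insert(34) -> [34]
extract_min()->34, []
insert(16) -> [16]
extract_min()->16, []
insert(32) -> [32]
extract_min()->32, []

Final heap: []


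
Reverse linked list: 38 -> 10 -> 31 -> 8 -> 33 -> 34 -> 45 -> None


Step 1: curr=38, set curr.next=prev(None) | reversed so far: 38
Step 2: curr=10, set curr.next=prev(38) | reversed so far: 10 -> 38
Step 3: curr=31, set curr.next=prev(10) | reversed so far: 31 -> 10 -> 38
Step 4: curr=8, set curr.next=prev(31) | reversed so far: 8 -> 31 -> 10 -> 38
Step 5: curr=33, set curr.next=prev(8) | reversed so far: 33 -> 8 -> 31 -> 10 -> 38
Step 6: curr=34, set curr.next=prev(33) | reversed so far: 34 -> 33 -> 8 -> 31 -> 10 -> 38
Step 7: curr=45, set curr.next=prev(34) | reversed so far: 45 -> 34 -> 33 -> 8 -> 31 -> 10 -> 38

45 -> 34 -> 33 -> 8 -> 31 -> 10 -> 38 -> None


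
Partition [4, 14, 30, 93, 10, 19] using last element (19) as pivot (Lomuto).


Pivot: 19
  4 <= 19: advance i (no swap)
  14 <= 19: advance i (no swap)
  10 <= 19: swap -> [4, 14, 10, 93, 30, 19]
Place pivot at 3: [4, 14, 10, 19, 30, 93]

Partitioned: [4, 14, 10, 19, 30, 93]


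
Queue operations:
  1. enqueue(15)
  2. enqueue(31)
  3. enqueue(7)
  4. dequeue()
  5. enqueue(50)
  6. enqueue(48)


enqueue(15) -> [15]
enqueue(31) -> [15, 31]
enqueue(7) -> [15, 31, 7]
dequeue()->15, [31, 7]
enqueue(50) -> [31, 7, 50]
enqueue(48) -> [31, 7, 50, 48]

Final queue: [31, 7, 50, 48]


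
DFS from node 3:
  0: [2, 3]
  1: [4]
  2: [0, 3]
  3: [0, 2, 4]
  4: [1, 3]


Visit 3, push [4, 2, 0]
Visit 0, push [2]
Visit 2, push []
Visit 4, push [1]
Visit 1, push []

DFS order: [3, 0, 2, 4, 1]


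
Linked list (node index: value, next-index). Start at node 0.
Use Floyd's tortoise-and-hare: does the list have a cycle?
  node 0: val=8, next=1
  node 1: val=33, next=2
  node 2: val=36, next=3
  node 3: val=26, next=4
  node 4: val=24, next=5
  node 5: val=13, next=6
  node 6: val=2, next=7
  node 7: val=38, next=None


Floyd's tortoise (slow, +1) and hare (fast, +2):
  init: slow=0, fast=0
  step 1: slow=1, fast=2
  step 2: slow=2, fast=4
  step 3: slow=3, fast=6
  step 4: fast 6->7->None, no cycle

Cycle: no


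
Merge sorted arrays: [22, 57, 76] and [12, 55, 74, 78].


Take 12 from B
Take 22 from A
Take 55 from B
Take 57 from A
Take 74 from B
Take 76 from A

Merged: [12, 22, 55, 57, 74, 76, 78]


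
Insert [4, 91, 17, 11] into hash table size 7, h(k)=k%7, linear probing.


Insert 4: h=4 -> slot 4
Insert 91: h=0 -> slot 0
Insert 17: h=3 -> slot 3
Insert 11: h=4, 1 probes -> slot 5

Table: [91, None, None, 17, 4, 11, None]


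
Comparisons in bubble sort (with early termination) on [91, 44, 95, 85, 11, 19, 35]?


Algorithm: bubble sort (with early termination)
Input: [91, 44, 95, 85, 11, 19, 35]
Sorted: [11, 19, 35, 44, 85, 91, 95]

20


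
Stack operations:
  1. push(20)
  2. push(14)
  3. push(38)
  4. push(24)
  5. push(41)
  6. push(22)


push(20) -> [20]
push(14) -> [20, 14]
push(38) -> [20, 14, 38]
push(24) -> [20, 14, 38, 24]
push(41) -> [20, 14, 38, 24, 41]
push(22) -> [20, 14, 38, 24, 41, 22]

Final stack: [20, 14, 38, 24, 41, 22]


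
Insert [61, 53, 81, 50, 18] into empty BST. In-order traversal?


Insert 61: root
Insert 53: L from 61
Insert 81: R from 61
Insert 50: L from 61 -> L from 53
Insert 18: L from 61 -> L from 53 -> L from 50

In-order: [18, 50, 53, 61, 81]


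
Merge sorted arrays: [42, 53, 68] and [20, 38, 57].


Take 20 from B
Take 38 from B
Take 42 from A
Take 53 from A
Take 57 from B

Merged: [20, 38, 42, 53, 57, 68]


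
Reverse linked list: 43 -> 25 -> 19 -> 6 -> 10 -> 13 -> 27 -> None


Step 1: curr=43, set curr.next=prev(None) | reversed so far: 43
Step 2: curr=25, set curr.next=prev(43) | reversed so far: 25 -> 43
Step 3: curr=19, set curr.next=prev(25) | reversed so far: 19 -> 25 -> 43
Step 4: curr=6, set curr.next=prev(19) | reversed so far: 6 -> 19 -> 25 -> 43
Step 5: curr=10, set curr.next=prev(6) | reversed so far: 10 -> 6 -> 19 -> 25 -> 43
Step 6: curr=13, set curr.next=prev(10) | reversed so far: 13 -> 10 -> 6 -> 19 -> 25 -> 43
Step 7: curr=27, set curr.next=prev(13) | reversed so far: 27 -> 13 -> 10 -> 6 -> 19 -> 25 -> 43

27 -> 13 -> 10 -> 6 -> 19 -> 25 -> 43 -> None


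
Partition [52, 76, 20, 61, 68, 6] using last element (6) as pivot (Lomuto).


Pivot: 6
Place pivot at 0: [6, 76, 20, 61, 68, 52]

Partitioned: [6, 76, 20, 61, 68, 52]


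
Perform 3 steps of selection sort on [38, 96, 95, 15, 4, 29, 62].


Initial: [38, 96, 95, 15, 4, 29, 62]
Step 1: min=4 at 4
  Swap: [4, 96, 95, 15, 38, 29, 62]
Step 2: min=15 at 3
  Swap: [4, 15, 95, 96, 38, 29, 62]
Step 3: min=29 at 5
  Swap: [4, 15, 29, 96, 38, 95, 62]

After 3 steps: [4, 15, 29, 96, 38, 95, 62]


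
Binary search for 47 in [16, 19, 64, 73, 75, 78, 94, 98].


Step 1: lo=0, hi=7, mid=3, val=73
Step 2: lo=0, hi=2, mid=1, val=19
Step 3: lo=2, hi=2, mid=2, val=64

Not found


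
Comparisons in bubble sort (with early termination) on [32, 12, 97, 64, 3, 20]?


Algorithm: bubble sort (with early termination)
Input: [32, 12, 97, 64, 3, 20]
Sorted: [3, 12, 20, 32, 64, 97]

15


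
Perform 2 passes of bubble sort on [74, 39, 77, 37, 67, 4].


Initial: [74, 39, 77, 37, 67, 4]
Pass 1: [39, 74, 37, 67, 4, 77] (4 swaps)
Pass 2: [39, 37, 67, 4, 74, 77] (3 swaps)

After 2 passes: [39, 37, 67, 4, 74, 77]


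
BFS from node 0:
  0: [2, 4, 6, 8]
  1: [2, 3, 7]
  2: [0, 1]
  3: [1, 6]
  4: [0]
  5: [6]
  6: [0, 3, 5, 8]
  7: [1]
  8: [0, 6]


Visit 0, enqueue [2, 4, 6, 8]
Visit 2, enqueue [1]
Visit 4, enqueue []
Visit 6, enqueue [3, 5]
Visit 8, enqueue []
Visit 1, enqueue [7]
Visit 3, enqueue []
Visit 5, enqueue []
Visit 7, enqueue []

BFS order: [0, 2, 4, 6, 8, 1, 3, 5, 7]


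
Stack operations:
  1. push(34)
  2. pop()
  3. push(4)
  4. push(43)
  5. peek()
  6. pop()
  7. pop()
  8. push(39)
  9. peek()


push(34) -> [34]
pop()->34, []
push(4) -> [4]
push(43) -> [4, 43]
peek()->43
pop()->43, [4]
pop()->4, []
push(39) -> [39]
peek()->39

Final stack: [39]


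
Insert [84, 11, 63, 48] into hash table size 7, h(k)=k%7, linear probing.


Insert 84: h=0 -> slot 0
Insert 11: h=4 -> slot 4
Insert 63: h=0, 1 probes -> slot 1
Insert 48: h=6 -> slot 6

Table: [84, 63, None, None, 11, None, 48]


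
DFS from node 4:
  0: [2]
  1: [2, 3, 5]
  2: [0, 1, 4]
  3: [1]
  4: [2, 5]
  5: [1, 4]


Visit 4, push [5, 2]
Visit 2, push [1, 0]
Visit 0, push []
Visit 1, push [5, 3]
Visit 3, push []
Visit 5, push []

DFS order: [4, 2, 0, 1, 3, 5]


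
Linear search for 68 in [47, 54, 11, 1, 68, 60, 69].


i=0: 47!=68
i=1: 54!=68
i=2: 11!=68
i=3: 1!=68
i=4: 68==68 found!

Found at 4, 5 comps


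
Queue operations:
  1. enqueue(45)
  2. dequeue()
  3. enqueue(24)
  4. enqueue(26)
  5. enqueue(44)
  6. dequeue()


enqueue(45) -> [45]
dequeue()->45, []
enqueue(24) -> [24]
enqueue(26) -> [24, 26]
enqueue(44) -> [24, 26, 44]
dequeue()->24, [26, 44]

Final queue: [26, 44]


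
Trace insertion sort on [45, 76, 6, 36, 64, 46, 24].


Initial: [45, 76, 6, 36, 64, 46, 24]
Insert 76: [45, 76, 6, 36, 64, 46, 24]
Insert 6: [6, 45, 76, 36, 64, 46, 24]
Insert 36: [6, 36, 45, 76, 64, 46, 24]
Insert 64: [6, 36, 45, 64, 76, 46, 24]
Insert 46: [6, 36, 45, 46, 64, 76, 24]
Insert 24: [6, 24, 36, 45, 46, 64, 76]

Sorted: [6, 24, 36, 45, 46, 64, 76]


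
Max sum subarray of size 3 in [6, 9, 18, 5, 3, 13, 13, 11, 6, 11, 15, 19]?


[0:3]: 33
[1:4]: 32
[2:5]: 26
[3:6]: 21
[4:7]: 29
[5:8]: 37
[6:9]: 30
[7:10]: 28
[8:11]: 32
[9:12]: 45

Max: 45 at [9:12]


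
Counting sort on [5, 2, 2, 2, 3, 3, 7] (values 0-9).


Input: [5, 2, 2, 2, 3, 3, 7]
Counts: [0, 0, 3, 2, 0, 1, 0, 1, 0, 0]

Sorted: [2, 2, 2, 3, 3, 5, 7]


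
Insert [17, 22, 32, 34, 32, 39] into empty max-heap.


Insert 17: [17]
Insert 22: [22, 17]
Insert 32: [32, 17, 22]
Insert 34: [34, 32, 22, 17]
Insert 32: [34, 32, 22, 17, 32]
Insert 39: [39, 32, 34, 17, 32, 22]

Final heap: [39, 32, 34, 17, 32, 22]


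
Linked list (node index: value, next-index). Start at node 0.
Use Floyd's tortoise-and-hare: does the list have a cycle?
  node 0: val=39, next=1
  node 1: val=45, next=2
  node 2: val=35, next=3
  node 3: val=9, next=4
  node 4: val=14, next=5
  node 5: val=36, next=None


Floyd's tortoise (slow, +1) and hare (fast, +2):
  init: slow=0, fast=0
  step 1: slow=1, fast=2
  step 2: slow=2, fast=4
  step 3: fast 4->5->None, no cycle

Cycle: no


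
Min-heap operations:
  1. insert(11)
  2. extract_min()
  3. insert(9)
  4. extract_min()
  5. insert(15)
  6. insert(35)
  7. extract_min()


insert(11) -> [11]
extract_min()->11, []
insert(9) -> [9]
extract_min()->9, []
insert(15) -> [15]
insert(35) -> [15, 35]
extract_min()->15, [35]

Final heap: [35]


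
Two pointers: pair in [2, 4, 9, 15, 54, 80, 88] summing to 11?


lo=0(2)+hi=6(88)=90
lo=0(2)+hi=5(80)=82
lo=0(2)+hi=4(54)=56
lo=0(2)+hi=3(15)=17
lo=0(2)+hi=2(9)=11

Yes: 2+9=11


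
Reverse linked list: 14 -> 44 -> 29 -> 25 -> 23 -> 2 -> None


Step 1: curr=14, set curr.next=prev(None) | reversed so far: 14
Step 2: curr=44, set curr.next=prev(14) | reversed so far: 44 -> 14
Step 3: curr=29, set curr.next=prev(44) | reversed so far: 29 -> 44 -> 14
Step 4: curr=25, set curr.next=prev(29) | reversed so far: 25 -> 29 -> 44 -> 14
Step 5: curr=23, set curr.next=prev(25) | reversed so far: 23 -> 25 -> 29 -> 44 -> 14
Step 6: curr=2, set curr.next=prev(23) | reversed so far: 2 -> 23 -> 25 -> 29 -> 44 -> 14

2 -> 23 -> 25 -> 29 -> 44 -> 14 -> None


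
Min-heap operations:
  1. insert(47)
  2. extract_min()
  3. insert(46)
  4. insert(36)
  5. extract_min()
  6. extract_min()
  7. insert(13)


insert(47) -> [47]
extract_min()->47, []
insert(46) -> [46]
insert(36) -> [36, 46]
extract_min()->36, [46]
extract_min()->46, []
insert(13) -> [13]

Final heap: [13]


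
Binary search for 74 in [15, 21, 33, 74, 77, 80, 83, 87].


Step 1: lo=0, hi=7, mid=3, val=74

Found at index 3


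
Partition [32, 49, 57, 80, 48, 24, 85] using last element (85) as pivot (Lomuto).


Pivot: 85
  32 <= 85: advance i (no swap)
  49 <= 85: advance i (no swap)
  57 <= 85: advance i (no swap)
  80 <= 85: advance i (no swap)
  48 <= 85: advance i (no swap)
  24 <= 85: advance i (no swap)
Place pivot at 6: [32, 49, 57, 80, 48, 24, 85]

Partitioned: [32, 49, 57, 80, 48, 24, 85]


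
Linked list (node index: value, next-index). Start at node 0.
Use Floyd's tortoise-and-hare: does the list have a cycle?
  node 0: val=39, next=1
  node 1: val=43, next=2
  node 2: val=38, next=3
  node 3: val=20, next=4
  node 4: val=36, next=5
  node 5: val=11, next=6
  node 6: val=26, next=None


Floyd's tortoise (slow, +1) and hare (fast, +2):
  init: slow=0, fast=0
  step 1: slow=1, fast=2
  step 2: slow=2, fast=4
  step 3: slow=3, fast=6
  step 4: fast -> None, no cycle

Cycle: no


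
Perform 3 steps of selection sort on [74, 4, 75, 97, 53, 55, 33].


Initial: [74, 4, 75, 97, 53, 55, 33]
Step 1: min=4 at 1
  Swap: [4, 74, 75, 97, 53, 55, 33]
Step 2: min=33 at 6
  Swap: [4, 33, 75, 97, 53, 55, 74]
Step 3: min=53 at 4
  Swap: [4, 33, 53, 97, 75, 55, 74]

After 3 steps: [4, 33, 53, 97, 75, 55, 74]


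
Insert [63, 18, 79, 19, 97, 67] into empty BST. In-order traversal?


Insert 63: root
Insert 18: L from 63
Insert 79: R from 63
Insert 19: L from 63 -> R from 18
Insert 97: R from 63 -> R from 79
Insert 67: R from 63 -> L from 79

In-order: [18, 19, 63, 67, 79, 97]


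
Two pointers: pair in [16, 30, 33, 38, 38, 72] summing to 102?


lo=0(16)+hi=5(72)=88
lo=1(30)+hi=5(72)=102

Yes: 30+72=102


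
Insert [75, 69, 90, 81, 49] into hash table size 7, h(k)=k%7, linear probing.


Insert 75: h=5 -> slot 5
Insert 69: h=6 -> slot 6
Insert 90: h=6, 1 probes -> slot 0
Insert 81: h=4 -> slot 4
Insert 49: h=0, 1 probes -> slot 1

Table: [90, 49, None, None, 81, 75, 69]


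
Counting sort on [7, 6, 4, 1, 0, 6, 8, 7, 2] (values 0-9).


Input: [7, 6, 4, 1, 0, 6, 8, 7, 2]
Counts: [1, 1, 1, 0, 1, 0, 2, 2, 1, 0]

Sorted: [0, 1, 2, 4, 6, 6, 7, 7, 8]


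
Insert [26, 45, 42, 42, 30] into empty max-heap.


Insert 26: [26]
Insert 45: [45, 26]
Insert 42: [45, 26, 42]
Insert 42: [45, 42, 42, 26]
Insert 30: [45, 42, 42, 26, 30]

Final heap: [45, 42, 42, 26, 30]


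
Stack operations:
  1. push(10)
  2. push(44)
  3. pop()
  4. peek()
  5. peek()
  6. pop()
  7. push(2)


push(10) -> [10]
push(44) -> [10, 44]
pop()->44, [10]
peek()->10
peek()->10
pop()->10, []
push(2) -> [2]

Final stack: [2]


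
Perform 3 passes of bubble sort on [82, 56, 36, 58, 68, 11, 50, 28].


Initial: [82, 56, 36, 58, 68, 11, 50, 28]
Pass 1: [56, 36, 58, 68, 11, 50, 28, 82] (7 swaps)
Pass 2: [36, 56, 58, 11, 50, 28, 68, 82] (4 swaps)
Pass 3: [36, 56, 11, 50, 28, 58, 68, 82] (3 swaps)

After 3 passes: [36, 56, 11, 50, 28, 58, 68, 82]


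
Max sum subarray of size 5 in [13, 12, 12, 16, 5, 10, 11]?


[0:5]: 58
[1:6]: 55
[2:7]: 54

Max: 58 at [0:5]


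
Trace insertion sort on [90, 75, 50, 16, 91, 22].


Initial: [90, 75, 50, 16, 91, 22]
Insert 75: [75, 90, 50, 16, 91, 22]
Insert 50: [50, 75, 90, 16, 91, 22]
Insert 16: [16, 50, 75, 90, 91, 22]
Insert 91: [16, 50, 75, 90, 91, 22]
Insert 22: [16, 22, 50, 75, 90, 91]

Sorted: [16, 22, 50, 75, 90, 91]


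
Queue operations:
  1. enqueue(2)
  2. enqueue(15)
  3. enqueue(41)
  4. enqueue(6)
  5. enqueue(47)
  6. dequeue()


enqueue(2) -> [2]
enqueue(15) -> [2, 15]
enqueue(41) -> [2, 15, 41]
enqueue(6) -> [2, 15, 41, 6]
enqueue(47) -> [2, 15, 41, 6, 47]
dequeue()->2, [15, 41, 6, 47]

Final queue: [15, 41, 6, 47]


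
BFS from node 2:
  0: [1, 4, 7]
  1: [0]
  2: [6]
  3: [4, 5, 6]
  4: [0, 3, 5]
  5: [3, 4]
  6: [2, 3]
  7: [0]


Visit 2, enqueue [6]
Visit 6, enqueue [3]
Visit 3, enqueue [4, 5]
Visit 4, enqueue [0]
Visit 5, enqueue []
Visit 0, enqueue [1, 7]
Visit 1, enqueue []
Visit 7, enqueue []

BFS order: [2, 6, 3, 4, 5, 0, 1, 7]


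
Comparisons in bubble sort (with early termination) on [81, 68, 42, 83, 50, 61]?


Algorithm: bubble sort (with early termination)
Input: [81, 68, 42, 83, 50, 61]
Sorted: [42, 50, 61, 68, 81, 83]

14


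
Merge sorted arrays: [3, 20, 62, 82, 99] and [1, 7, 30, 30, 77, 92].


Take 1 from B
Take 3 from A
Take 7 from B
Take 20 from A
Take 30 from B
Take 30 from B
Take 62 from A
Take 77 from B
Take 82 from A
Take 92 from B

Merged: [1, 3, 7, 20, 30, 30, 62, 77, 82, 92, 99]


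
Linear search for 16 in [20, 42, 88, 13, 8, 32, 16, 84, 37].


i=0: 20!=16
i=1: 42!=16
i=2: 88!=16
i=3: 13!=16
i=4: 8!=16
i=5: 32!=16
i=6: 16==16 found!

Found at 6, 7 comps


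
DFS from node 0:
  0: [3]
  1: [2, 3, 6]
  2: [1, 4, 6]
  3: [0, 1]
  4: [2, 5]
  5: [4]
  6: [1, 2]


Visit 0, push [3]
Visit 3, push [1]
Visit 1, push [6, 2]
Visit 2, push [6, 4]
Visit 4, push [5]
Visit 5, push []
Visit 6, push []

DFS order: [0, 3, 1, 2, 4, 5, 6]


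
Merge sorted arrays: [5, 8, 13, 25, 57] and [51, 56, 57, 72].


Take 5 from A
Take 8 from A
Take 13 from A
Take 25 from A
Take 51 from B
Take 56 from B
Take 57 from A

Merged: [5, 8, 13, 25, 51, 56, 57, 57, 72]


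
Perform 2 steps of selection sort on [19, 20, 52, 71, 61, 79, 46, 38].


Initial: [19, 20, 52, 71, 61, 79, 46, 38]
Step 1: min=19 at 0
  Swap: [19, 20, 52, 71, 61, 79, 46, 38]
Step 2: min=20 at 1
  Swap: [19, 20, 52, 71, 61, 79, 46, 38]

After 2 steps: [19, 20, 52, 71, 61, 79, 46, 38]


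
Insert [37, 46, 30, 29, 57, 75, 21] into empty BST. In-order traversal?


Insert 37: root
Insert 46: R from 37
Insert 30: L from 37
Insert 29: L from 37 -> L from 30
Insert 57: R from 37 -> R from 46
Insert 75: R from 37 -> R from 46 -> R from 57
Insert 21: L from 37 -> L from 30 -> L from 29

In-order: [21, 29, 30, 37, 46, 57, 75]


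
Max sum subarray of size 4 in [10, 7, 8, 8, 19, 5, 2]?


[0:4]: 33
[1:5]: 42
[2:6]: 40
[3:7]: 34

Max: 42 at [1:5]


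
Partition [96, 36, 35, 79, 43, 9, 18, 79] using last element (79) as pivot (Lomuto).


Pivot: 79
  36 <= 79: swap -> [36, 96, 35, 79, 43, 9, 18, 79]
  35 <= 79: swap -> [36, 35, 96, 79, 43, 9, 18, 79]
  79 <= 79: swap -> [36, 35, 79, 96, 43, 9, 18, 79]
  43 <= 79: swap -> [36, 35, 79, 43, 96, 9, 18, 79]
  9 <= 79: swap -> [36, 35, 79, 43, 9, 96, 18, 79]
  18 <= 79: swap -> [36, 35, 79, 43, 9, 18, 96, 79]
Place pivot at 6: [36, 35, 79, 43, 9, 18, 79, 96]

Partitioned: [36, 35, 79, 43, 9, 18, 79, 96]


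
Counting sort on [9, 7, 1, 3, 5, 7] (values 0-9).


Input: [9, 7, 1, 3, 5, 7]
Counts: [0, 1, 0, 1, 0, 1, 0, 2, 0, 1]

Sorted: [1, 3, 5, 7, 7, 9]


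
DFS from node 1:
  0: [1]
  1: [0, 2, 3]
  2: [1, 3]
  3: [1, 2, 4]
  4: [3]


Visit 1, push [3, 2, 0]
Visit 0, push []
Visit 2, push [3]
Visit 3, push [4]
Visit 4, push []

DFS order: [1, 0, 2, 3, 4]


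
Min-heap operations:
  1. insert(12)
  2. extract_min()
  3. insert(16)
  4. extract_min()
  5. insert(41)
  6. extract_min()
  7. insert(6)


insert(12) -> [12]
extract_min()->12, []
insert(16) -> [16]
extract_min()->16, []
insert(41) -> [41]
extract_min()->41, []
insert(6) -> [6]

Final heap: [6]


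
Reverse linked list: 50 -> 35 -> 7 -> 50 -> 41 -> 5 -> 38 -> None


Step 1: curr=50, set curr.next=prev(None) | reversed so far: 50
Step 2: curr=35, set curr.next=prev(50) | reversed so far: 35 -> 50
Step 3: curr=7, set curr.next=prev(35) | reversed so far: 7 -> 35 -> 50
Step 4: curr=50, set curr.next=prev(7) | reversed so far: 50 -> 7 -> 35 -> 50
Step 5: curr=41, set curr.next=prev(50) | reversed so far: 41 -> 50 -> 7 -> 35 -> 50
Step 6: curr=5, set curr.next=prev(41) | reversed so far: 5 -> 41 -> 50 -> 7 -> 35 -> 50
Step 7: curr=38, set curr.next=prev(5) | reversed so far: 38 -> 5 -> 41 -> 50 -> 7 -> 35 -> 50

38 -> 5 -> 41 -> 50 -> 7 -> 35 -> 50 -> None


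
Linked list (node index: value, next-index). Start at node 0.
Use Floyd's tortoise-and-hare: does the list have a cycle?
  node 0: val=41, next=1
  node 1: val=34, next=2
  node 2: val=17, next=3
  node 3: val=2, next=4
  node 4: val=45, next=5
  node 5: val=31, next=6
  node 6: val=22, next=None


Floyd's tortoise (slow, +1) and hare (fast, +2):
  init: slow=0, fast=0
  step 1: slow=1, fast=2
  step 2: slow=2, fast=4
  step 3: slow=3, fast=6
  step 4: fast -> None, no cycle

Cycle: no


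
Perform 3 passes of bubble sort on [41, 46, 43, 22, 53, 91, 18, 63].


Initial: [41, 46, 43, 22, 53, 91, 18, 63]
Pass 1: [41, 43, 22, 46, 53, 18, 63, 91] (4 swaps)
Pass 2: [41, 22, 43, 46, 18, 53, 63, 91] (2 swaps)
Pass 3: [22, 41, 43, 18, 46, 53, 63, 91] (2 swaps)

After 3 passes: [22, 41, 43, 18, 46, 53, 63, 91]


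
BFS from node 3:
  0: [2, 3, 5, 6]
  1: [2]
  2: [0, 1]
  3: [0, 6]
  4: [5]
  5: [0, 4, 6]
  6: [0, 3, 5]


Visit 3, enqueue [0, 6]
Visit 0, enqueue [2, 5]
Visit 6, enqueue []
Visit 2, enqueue [1]
Visit 5, enqueue [4]
Visit 1, enqueue []
Visit 4, enqueue []

BFS order: [3, 0, 6, 2, 5, 1, 4]


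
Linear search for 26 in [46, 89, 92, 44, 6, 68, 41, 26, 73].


i=0: 46!=26
i=1: 89!=26
i=2: 92!=26
i=3: 44!=26
i=4: 6!=26
i=5: 68!=26
i=6: 41!=26
i=7: 26==26 found!

Found at 7, 8 comps


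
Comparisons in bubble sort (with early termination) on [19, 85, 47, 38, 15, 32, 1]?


Algorithm: bubble sort (with early termination)
Input: [19, 85, 47, 38, 15, 32, 1]
Sorted: [1, 15, 19, 32, 38, 47, 85]

21


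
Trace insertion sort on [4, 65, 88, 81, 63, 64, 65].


Initial: [4, 65, 88, 81, 63, 64, 65]
Insert 65: [4, 65, 88, 81, 63, 64, 65]
Insert 88: [4, 65, 88, 81, 63, 64, 65]
Insert 81: [4, 65, 81, 88, 63, 64, 65]
Insert 63: [4, 63, 65, 81, 88, 64, 65]
Insert 64: [4, 63, 64, 65, 81, 88, 65]
Insert 65: [4, 63, 64, 65, 65, 81, 88]

Sorted: [4, 63, 64, 65, 65, 81, 88]


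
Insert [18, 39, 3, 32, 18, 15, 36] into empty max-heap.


Insert 18: [18]
Insert 39: [39, 18]
Insert 3: [39, 18, 3]
Insert 32: [39, 32, 3, 18]
Insert 18: [39, 32, 3, 18, 18]
Insert 15: [39, 32, 15, 18, 18, 3]
Insert 36: [39, 32, 36, 18, 18, 3, 15]

Final heap: [39, 32, 36, 18, 18, 3, 15]


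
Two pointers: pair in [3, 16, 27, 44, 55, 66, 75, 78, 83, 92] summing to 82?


lo=0(3)+hi=9(92)=95
lo=0(3)+hi=8(83)=86
lo=0(3)+hi=7(78)=81
lo=1(16)+hi=7(78)=94
lo=1(16)+hi=6(75)=91
lo=1(16)+hi=5(66)=82

Yes: 16+66=82
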